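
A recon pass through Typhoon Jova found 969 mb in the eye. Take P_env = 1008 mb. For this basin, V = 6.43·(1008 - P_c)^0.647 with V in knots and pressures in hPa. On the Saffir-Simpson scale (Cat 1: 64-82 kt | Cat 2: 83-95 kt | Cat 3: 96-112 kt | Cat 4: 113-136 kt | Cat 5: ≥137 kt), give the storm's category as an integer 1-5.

1

ΔP = 1008 − 969 = 39 mb.
V ≈ 6.43 × 39^0.647 = 6.43 × 10.70 ≈ 69 kt.
69 kt falls in the Category 1 band.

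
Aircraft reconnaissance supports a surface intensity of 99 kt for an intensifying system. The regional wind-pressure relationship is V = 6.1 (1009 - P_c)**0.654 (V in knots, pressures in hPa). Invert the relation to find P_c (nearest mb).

938 mb

ΔP = (V / 6.1)^(1/0.654) = (99/6.1)^1.529.
99/6.1 = 16.230; 16.230^1.529 ≈ 70.90 mb.
P_c = 1009 − 70.90 = 938.10 ≈ 938 mb.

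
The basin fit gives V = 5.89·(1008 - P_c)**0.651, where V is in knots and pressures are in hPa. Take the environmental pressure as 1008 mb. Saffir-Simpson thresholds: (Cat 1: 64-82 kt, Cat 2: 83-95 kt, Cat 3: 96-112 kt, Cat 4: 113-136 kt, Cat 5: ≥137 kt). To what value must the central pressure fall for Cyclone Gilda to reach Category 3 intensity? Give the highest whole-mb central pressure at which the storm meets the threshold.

935 mb

Category 3 begins at V = 96 kt.
Required ΔP = (96/5.89)^(1/0.651) = 16.299^1.536 ≈ 72.78 mb.
P_c ≤ 1008 − 72.78 = 935.22, so the highest integer P_c is 935 mb.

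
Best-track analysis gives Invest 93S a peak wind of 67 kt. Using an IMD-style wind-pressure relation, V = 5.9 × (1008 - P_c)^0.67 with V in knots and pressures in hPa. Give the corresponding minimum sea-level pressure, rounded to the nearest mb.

ΔP = (V / 5.9)^(1/0.67) = (67/5.9)^1.493.
67/5.9 = 11.356; 11.356^1.493 ≈ 37.58 mb.
P_c = 1008 − 37.58 = 970.42 ≈ 970 mb.

970 mb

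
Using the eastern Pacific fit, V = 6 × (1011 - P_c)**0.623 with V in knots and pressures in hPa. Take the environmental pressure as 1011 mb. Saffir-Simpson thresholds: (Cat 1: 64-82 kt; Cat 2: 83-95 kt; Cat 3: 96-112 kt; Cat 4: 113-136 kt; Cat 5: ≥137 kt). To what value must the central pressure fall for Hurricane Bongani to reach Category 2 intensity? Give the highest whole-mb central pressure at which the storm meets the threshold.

Category 2 begins at V = 83 kt.
Required ΔP = (83/6)^(1/0.623) = 13.833^1.605 ≈ 67.82 mb.
P_c ≤ 1011 − 67.82 = 943.18, so the highest integer P_c is 943 mb.

943 mb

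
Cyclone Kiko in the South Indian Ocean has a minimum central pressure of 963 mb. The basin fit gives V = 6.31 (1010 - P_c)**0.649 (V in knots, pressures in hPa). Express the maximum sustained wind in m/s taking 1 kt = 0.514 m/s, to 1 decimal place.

ΔP = 1010 − 963 = 47 mb.
V ≈ 6.31 × 47^0.649 = 6.31 × 12.167 ≈ 76.775 kt.
76.775 × 0.514 ≈ 39.46 m/s → 39.5 m/s.

39.5 m/s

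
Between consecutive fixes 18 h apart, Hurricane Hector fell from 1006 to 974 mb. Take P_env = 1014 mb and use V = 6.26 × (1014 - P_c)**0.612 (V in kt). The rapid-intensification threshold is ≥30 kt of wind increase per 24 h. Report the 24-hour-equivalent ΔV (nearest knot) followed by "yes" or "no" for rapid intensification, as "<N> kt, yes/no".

50 kt, yes

V₁: ΔP = 8, V ≈ 6.26 × 8^0.612 ≈ 22.35 kt.
V₂: ΔP = 40, V ≈ 6.26 × 40^0.612 ≈ 59.85 kt.
ΔV over 18 h = 37.50 kt → 24 h equivalent = 37.50 × 24/18 ≈ 50.00 kt.
50 kt ≥ 30 kt ⇒ rapid intensification.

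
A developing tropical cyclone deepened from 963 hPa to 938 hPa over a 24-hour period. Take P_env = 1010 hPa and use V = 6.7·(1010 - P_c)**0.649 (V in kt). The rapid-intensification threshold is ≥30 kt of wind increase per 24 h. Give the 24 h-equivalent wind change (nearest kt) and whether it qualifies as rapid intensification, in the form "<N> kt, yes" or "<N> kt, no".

V₁: ΔP = 47, V ≈ 6.7 × 47^0.649 ≈ 81.52 kt.
V₂: ΔP = 72, V ≈ 6.7 × 72^0.649 ≈ 107.52 kt.
ΔV over 24 h = 26.00 kt → 24 h equivalent = 26.00 × 24/24 ≈ 26.00 kt.
26 kt < 30 kt ⇒ not rapid intensification.

26 kt, no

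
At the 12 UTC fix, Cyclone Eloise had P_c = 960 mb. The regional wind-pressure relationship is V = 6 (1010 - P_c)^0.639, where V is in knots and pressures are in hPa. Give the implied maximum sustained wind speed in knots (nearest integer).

73 kt

ΔP = 1010 − 960 = 50 mb.
50^0.639 ≈ 12.180.
V ≈ 6 × 12.180 ≈ 73.1 kt.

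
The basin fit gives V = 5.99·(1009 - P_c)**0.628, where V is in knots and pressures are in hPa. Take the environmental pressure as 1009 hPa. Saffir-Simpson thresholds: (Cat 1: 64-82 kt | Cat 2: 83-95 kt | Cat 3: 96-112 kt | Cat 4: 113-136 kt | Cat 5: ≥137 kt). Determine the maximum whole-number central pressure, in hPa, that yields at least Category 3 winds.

926 hPa

Category 3 begins at V = 96 kt.
Required ΔP = (96/5.99)^(1/0.628) = 16.027^1.592 ≈ 82.90 hPa.
P_c ≤ 1009 − 82.90 = 926.10, so the highest integer P_c is 926 hPa.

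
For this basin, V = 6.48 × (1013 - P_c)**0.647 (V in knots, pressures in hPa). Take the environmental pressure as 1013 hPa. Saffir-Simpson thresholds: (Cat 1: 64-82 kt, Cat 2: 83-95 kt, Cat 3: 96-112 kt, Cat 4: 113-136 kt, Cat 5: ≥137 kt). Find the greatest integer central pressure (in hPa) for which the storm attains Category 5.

Category 5 begins at V = 137 kt.
Required ΔP = (137/6.48)^(1/0.647) = 21.142^1.546 ≈ 111.72 hPa.
P_c ≤ 1013 − 111.72 = 901.28, so the highest integer P_c is 901 hPa.

901 hPa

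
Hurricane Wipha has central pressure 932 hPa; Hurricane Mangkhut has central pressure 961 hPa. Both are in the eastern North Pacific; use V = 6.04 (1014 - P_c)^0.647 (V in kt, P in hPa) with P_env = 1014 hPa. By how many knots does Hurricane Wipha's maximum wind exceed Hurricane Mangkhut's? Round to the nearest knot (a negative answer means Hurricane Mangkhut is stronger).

Hurricane Wipha: ΔP = 82; V ≈ 6.04 × 82^0.647 ≈ 104.54 kt.
Hurricane Mangkhut: ΔP = 53; V ≈ 6.04 × 53^0.647 ≈ 78.82 kt.
Difference ≈ 104.54 − 78.82 = 25.72 → 26 kt.

26 kt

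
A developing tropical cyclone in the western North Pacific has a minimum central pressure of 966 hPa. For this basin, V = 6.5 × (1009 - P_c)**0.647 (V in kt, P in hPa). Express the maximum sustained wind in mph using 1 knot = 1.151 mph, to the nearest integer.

85 mph

ΔP = 1009 − 966 = 43 hPa.
V ≈ 6.5 × 43^0.647 = 6.5 × 11.399 ≈ 74.091 kt.
74.091 × 1.151 ≈ 85.28 mph → 85 mph.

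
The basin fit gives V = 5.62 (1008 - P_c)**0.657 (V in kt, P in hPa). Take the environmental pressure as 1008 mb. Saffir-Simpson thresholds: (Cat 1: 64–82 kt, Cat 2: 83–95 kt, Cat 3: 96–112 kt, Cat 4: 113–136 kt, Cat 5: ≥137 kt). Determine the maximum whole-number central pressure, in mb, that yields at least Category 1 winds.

967 mb

Category 1 begins at V = 64 kt.
Required ΔP = (64/5.62)^(1/0.657) = 11.388^1.522 ≈ 40.55 mb.
P_c ≤ 1008 − 40.55 = 967.45, so the highest integer P_c is 967 mb.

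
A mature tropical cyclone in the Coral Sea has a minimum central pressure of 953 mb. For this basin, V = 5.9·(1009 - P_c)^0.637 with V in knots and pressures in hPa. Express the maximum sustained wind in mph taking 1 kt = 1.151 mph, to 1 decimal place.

ΔP = 1009 − 953 = 56 mb.
V ≈ 5.9 × 56^0.637 = 5.9 × 12.990 ≈ 76.639 kt.
76.639 × 1.151 ≈ 88.21 mph → 88.2 mph.

88.2 mph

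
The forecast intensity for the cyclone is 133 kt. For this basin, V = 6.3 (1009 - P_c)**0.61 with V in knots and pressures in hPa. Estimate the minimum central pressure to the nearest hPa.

ΔP = (V / 6.3)^(1/0.61) = (133/6.3)^1.639.
133/6.3 = 21.111; 21.111^1.639 ≈ 148.36 hPa.
P_c = 1009 − 148.36 = 860.64 ≈ 861 hPa.

861 hPa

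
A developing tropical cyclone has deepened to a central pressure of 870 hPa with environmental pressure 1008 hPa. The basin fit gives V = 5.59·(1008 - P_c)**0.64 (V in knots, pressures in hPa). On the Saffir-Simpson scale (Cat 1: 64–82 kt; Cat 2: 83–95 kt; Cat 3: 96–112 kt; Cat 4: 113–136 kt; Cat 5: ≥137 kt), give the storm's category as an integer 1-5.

4

ΔP = 1008 − 870 = 138 hPa.
V ≈ 5.59 × 138^0.64 = 5.59 × 23.42 ≈ 131 kt.
131 kt falls in the Category 4 band.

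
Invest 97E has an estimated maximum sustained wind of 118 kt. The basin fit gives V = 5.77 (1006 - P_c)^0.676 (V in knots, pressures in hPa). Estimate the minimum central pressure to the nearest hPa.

919 hPa

ΔP = (V / 5.77)^(1/0.676) = (118/5.77)^1.479.
118/5.77 = 20.451; 20.451^1.479 ≈ 86.88 hPa.
P_c = 1006 − 86.88 = 919.12 ≈ 919 hPa.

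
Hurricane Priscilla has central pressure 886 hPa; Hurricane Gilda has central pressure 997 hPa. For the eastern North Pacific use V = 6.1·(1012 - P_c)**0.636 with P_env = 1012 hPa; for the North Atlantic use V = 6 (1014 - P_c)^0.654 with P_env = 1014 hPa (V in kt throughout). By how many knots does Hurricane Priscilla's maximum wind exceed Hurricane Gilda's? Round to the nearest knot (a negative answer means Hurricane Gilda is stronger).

Hurricane Priscilla: ΔP = 126; V ≈ 6.1 × 126^0.636 ≈ 132.18 kt.
Hurricane Gilda: ΔP = 17; V ≈ 6 × 17^0.654 ≈ 38.27 kt.
Difference ≈ 132.18 − 38.27 = 93.91 → 94 kt.

94 kt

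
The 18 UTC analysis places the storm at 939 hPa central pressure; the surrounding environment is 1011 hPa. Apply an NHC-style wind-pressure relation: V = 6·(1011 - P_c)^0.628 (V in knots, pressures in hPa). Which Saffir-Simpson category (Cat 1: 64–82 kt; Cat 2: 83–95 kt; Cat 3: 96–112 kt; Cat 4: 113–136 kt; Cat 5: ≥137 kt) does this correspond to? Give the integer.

2

ΔP = 1011 − 939 = 72 hPa.
V ≈ 6 × 72^0.628 = 6 × 14.67 ≈ 88 kt.
88 kt falls in the Category 2 band.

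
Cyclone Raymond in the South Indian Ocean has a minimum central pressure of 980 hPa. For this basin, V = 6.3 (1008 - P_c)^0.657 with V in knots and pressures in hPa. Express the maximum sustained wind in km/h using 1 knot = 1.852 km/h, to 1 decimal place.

104.2 km/h

ΔP = 1008 − 980 = 28 hPa.
V ≈ 6.3 × 28^0.657 = 6.3 × 8.929 ≈ 56.250 kt.
56.250 × 1.852 ≈ 104.18 km/h → 104.2 km/h.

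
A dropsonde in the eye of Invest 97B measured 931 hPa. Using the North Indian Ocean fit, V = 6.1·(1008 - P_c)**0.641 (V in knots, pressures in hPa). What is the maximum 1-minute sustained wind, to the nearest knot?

99 kt

ΔP = 1008 − 931 = 77 hPa.
77^0.641 ≈ 16.190.
V ≈ 6.1 × 16.190 ≈ 98.8 kt.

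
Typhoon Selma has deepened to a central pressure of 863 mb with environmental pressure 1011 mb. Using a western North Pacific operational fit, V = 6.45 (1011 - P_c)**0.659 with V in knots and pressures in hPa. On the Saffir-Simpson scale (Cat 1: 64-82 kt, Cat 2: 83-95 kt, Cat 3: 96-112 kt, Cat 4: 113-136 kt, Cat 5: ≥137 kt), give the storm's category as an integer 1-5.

ΔP = 1011 − 863 = 148 mb.
V ≈ 6.45 × 148^0.659 = 6.45 × 26.93 ≈ 174 kt.
174 kt falls in the Category 5 band.

5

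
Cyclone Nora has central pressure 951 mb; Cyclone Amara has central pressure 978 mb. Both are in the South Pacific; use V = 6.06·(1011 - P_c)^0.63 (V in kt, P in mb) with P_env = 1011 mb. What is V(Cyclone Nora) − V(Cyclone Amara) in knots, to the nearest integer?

25 kt

Cyclone Nora: ΔP = 60; V ≈ 6.06 × 60^0.63 ≈ 79.93 kt.
Cyclone Amara: ΔP = 33; V ≈ 6.06 × 33^0.63 ≈ 54.84 kt.
Difference ≈ 79.93 − 54.84 = 25.09 → 25 kt.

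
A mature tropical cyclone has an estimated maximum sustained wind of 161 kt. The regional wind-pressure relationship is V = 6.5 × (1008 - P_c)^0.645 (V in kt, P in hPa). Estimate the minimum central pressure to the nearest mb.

863 mb

ΔP = (V / 6.5)^(1/0.645) = (161/6.5)^1.550.
161/6.5 = 24.769; 24.769^1.550 ≈ 144.91 mb.
P_c = 1008 − 144.91 = 863.09 ≈ 863 mb.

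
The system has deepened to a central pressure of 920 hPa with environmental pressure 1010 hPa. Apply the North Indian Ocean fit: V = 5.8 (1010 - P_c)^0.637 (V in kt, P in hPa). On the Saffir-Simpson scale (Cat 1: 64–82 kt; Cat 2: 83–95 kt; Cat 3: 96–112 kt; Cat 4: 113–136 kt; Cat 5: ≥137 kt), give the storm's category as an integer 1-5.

ΔP = 1010 − 920 = 90 hPa.
V ≈ 5.8 × 90^0.637 = 5.8 × 17.57 ≈ 102 kt.
102 kt falls in the Category 3 band.

3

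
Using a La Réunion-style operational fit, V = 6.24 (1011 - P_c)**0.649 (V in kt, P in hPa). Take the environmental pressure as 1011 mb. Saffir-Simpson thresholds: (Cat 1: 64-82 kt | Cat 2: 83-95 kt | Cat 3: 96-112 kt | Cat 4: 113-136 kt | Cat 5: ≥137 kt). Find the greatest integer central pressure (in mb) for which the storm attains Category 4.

924 mb

Category 4 begins at V = 113 kt.
Required ΔP = (113/6.24)^(1/0.649) = 18.109^1.541 ≈ 86.74 mb.
P_c ≤ 1011 − 86.74 = 924.26, so the highest integer P_c is 924 mb.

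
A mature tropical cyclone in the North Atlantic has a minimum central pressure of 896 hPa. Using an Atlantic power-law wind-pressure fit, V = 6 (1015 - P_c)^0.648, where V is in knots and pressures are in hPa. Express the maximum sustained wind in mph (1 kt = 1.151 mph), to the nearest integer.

ΔP = 1015 − 896 = 119 hPa.
V ≈ 6 × 119^0.648 = 6 × 22.129 ≈ 132.772 kt.
132.772 × 1.151 ≈ 152.82 mph → 153 mph.

153 mph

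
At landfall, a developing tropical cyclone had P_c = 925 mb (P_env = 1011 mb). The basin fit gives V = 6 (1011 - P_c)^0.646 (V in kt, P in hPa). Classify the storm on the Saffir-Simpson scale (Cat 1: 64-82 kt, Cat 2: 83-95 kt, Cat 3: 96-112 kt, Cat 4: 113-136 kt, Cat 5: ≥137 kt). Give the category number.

3

ΔP = 1011 − 925 = 86 mb.
V ≈ 6 × 86^0.646 = 6 × 17.77 ≈ 107 kt.
107 kt falls in the Category 3 band.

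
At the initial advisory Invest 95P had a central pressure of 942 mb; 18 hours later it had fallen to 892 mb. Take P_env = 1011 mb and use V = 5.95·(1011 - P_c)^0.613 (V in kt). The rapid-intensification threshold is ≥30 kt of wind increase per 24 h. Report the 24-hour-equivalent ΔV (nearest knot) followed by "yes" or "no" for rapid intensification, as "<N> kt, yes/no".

42 kt, yes

V₁: ΔP = 69, V ≈ 5.95 × 69^0.613 ≈ 79.75 kt.
V₂: ΔP = 119, V ≈ 5.95 × 119^0.613 ≈ 111.39 kt.
ΔV over 18 h = 31.64 kt → 24 h equivalent = 31.64 × 24/18 ≈ 42.19 kt.
42 kt ≥ 30 kt ⇒ rapid intensification.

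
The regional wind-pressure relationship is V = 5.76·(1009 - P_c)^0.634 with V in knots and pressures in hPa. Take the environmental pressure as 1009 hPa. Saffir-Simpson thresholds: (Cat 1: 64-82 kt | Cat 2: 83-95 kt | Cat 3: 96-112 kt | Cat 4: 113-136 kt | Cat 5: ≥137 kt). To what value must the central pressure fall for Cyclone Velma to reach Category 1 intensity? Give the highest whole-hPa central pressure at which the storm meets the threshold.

Category 1 begins at V = 64 kt.
Required ΔP = (64/5.76)^(1/0.634) = 11.111^1.577 ≈ 44.61 hPa.
P_c ≤ 1009 − 44.61 = 964.39, so the highest integer P_c is 964 hPa.

964 hPa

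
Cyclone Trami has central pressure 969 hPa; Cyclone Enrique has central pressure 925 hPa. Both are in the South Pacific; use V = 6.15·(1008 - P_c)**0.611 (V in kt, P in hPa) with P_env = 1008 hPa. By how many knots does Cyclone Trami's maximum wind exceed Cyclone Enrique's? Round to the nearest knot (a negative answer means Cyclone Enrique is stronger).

Cyclone Trami: ΔP = 39; V ≈ 6.15 × 39^0.611 ≈ 57.68 kt.
Cyclone Enrique: ΔP = 83; V ≈ 6.15 × 83^0.611 ≈ 91.50 kt.
Difference ≈ 57.68 − 91.50 = -33.82 → -34 kt.

-34 kt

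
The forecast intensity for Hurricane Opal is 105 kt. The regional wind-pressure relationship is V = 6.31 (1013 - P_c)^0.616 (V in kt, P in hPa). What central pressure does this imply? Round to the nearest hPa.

ΔP = (V / 6.31)^(1/0.616) = (105/6.31)^1.623.
105/6.31 = 16.640; 16.640^1.623 ≈ 96.03 hPa.
P_c = 1013 − 96.03 = 916.97 ≈ 917 hPa.

917 hPa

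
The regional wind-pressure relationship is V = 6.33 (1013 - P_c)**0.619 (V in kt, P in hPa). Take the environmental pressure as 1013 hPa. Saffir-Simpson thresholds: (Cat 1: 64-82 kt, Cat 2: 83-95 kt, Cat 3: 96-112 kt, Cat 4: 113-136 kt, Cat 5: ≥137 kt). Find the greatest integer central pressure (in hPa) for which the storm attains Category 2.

949 hPa

Category 2 begins at V = 83 kt.
Required ΔP = (83/6.33)^(1/0.619) = 13.112^1.616 ≈ 63.92 hPa.
P_c ≤ 1013 − 63.92 = 949.08, so the highest integer P_c is 949 hPa.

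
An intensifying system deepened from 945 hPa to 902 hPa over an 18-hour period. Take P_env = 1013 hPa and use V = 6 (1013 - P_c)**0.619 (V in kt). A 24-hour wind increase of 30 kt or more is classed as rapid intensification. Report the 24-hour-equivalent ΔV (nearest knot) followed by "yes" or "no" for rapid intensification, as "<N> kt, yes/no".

39 kt, yes

V₁: ΔP = 68, V ≈ 6 × 68^0.619 ≈ 81.75 kt.
V₂: ΔP = 111, V ≈ 6 × 111^0.619 ≈ 110.71 kt.
ΔV over 18 h = 28.96 kt → 24 h equivalent = 28.96 × 24/18 ≈ 38.61 kt.
39 kt ≥ 30 kt ⇒ rapid intensification.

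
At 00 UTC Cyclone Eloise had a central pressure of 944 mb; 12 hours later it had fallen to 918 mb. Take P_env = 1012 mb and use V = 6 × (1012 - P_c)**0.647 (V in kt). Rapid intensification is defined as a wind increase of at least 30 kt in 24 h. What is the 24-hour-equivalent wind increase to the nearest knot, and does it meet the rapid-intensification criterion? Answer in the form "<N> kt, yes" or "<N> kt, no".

V₁: ΔP = 68, V ≈ 6 × 68^0.647 ≈ 92.00 kt.
V₂: ΔP = 94, V ≈ 6 × 94^0.647 ≈ 113.44 kt.
ΔV over 12 h = 21.44 kt → 24 h equivalent = 21.44 × 24/12 ≈ 42.88 kt.
43 kt ≥ 30 kt ⇒ rapid intensification.

43 kt, yes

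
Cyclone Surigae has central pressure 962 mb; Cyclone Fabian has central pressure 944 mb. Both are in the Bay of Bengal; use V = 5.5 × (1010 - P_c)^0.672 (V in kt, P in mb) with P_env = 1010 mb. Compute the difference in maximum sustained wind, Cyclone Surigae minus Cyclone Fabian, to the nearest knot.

-18 kt

Cyclone Surigae: ΔP = 48; V ≈ 5.5 × 48^0.672 ≈ 74.16 kt.
Cyclone Fabian: ΔP = 66; V ≈ 5.5 × 66^0.672 ≈ 91.85 kt.
Difference ≈ 74.16 − 91.85 = -17.69 → -18 kt.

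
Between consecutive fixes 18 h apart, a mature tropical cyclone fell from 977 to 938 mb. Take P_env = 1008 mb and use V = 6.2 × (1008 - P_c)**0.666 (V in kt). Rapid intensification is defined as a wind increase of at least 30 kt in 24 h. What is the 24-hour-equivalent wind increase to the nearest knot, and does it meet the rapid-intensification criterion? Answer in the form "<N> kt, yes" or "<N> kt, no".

V₁: ΔP = 31, V ≈ 6.2 × 31^0.666 ≈ 61.04 kt.
V₂: ΔP = 70, V ≈ 6.2 × 70^0.666 ≈ 105.01 kt.
ΔV over 18 h = 43.97 kt → 24 h equivalent = 43.97 × 24/18 ≈ 58.63 kt.
59 kt ≥ 30 kt ⇒ rapid intensification.

59 kt, yes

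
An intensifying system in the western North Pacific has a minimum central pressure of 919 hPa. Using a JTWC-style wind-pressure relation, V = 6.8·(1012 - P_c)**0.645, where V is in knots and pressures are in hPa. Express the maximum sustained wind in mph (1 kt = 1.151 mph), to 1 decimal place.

ΔP = 1012 − 919 = 93 hPa.
V ≈ 6.8 × 93^0.645 = 6.8 × 18.607 ≈ 126.526 kt.
126.526 × 1.151 ≈ 145.63 mph → 145.6 mph.

145.6 mph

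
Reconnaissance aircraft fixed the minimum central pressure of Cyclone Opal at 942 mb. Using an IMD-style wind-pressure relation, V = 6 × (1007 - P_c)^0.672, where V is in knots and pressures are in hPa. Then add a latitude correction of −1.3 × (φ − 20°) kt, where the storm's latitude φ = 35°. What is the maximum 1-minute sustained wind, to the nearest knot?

80 kt

ΔP = 1007 − 942 = 65 mb.
65^0.672 ≈ 16.530.
V ≈ 6 × 16.530 ≈ 99.2 kt.
Latitude correction: −1.3 × (35 − 20) = -19.5 kt.
Corrected V ≈ 79.7 kt → 80 kt.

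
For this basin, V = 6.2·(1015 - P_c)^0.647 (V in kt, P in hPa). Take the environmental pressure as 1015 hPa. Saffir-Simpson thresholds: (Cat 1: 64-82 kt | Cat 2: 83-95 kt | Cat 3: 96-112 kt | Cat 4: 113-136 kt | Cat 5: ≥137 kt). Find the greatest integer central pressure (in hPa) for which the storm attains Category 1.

978 hPa

Category 1 begins at V = 64 kt.
Required ΔP = (64/6.2)^(1/0.647) = 10.323^1.546 ≈ 36.89 hPa.
P_c ≤ 1015 − 36.89 = 978.11, so the highest integer P_c is 978 hPa.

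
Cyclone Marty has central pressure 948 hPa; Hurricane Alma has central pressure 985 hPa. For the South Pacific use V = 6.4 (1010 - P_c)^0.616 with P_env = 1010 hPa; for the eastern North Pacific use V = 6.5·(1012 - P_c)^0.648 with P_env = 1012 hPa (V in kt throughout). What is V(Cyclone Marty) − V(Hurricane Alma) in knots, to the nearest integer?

Cyclone Marty: ΔP = 62; V ≈ 6.4 × 62^0.616 ≈ 81.34 kt.
Hurricane Alma: ΔP = 27; V ≈ 6.5 × 27^0.648 ≈ 55.01 kt.
Difference ≈ 81.34 − 55.01 = 26.33 → 26 kt.

26 kt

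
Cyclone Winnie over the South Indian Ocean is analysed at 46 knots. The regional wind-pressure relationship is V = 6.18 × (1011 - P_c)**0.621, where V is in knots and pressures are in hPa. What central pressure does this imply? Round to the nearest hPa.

986 hPa

ΔP = (V / 6.18)^(1/0.621) = (46/6.18)^1.610.
46/6.18 = 7.443; 7.443^1.610 ≈ 25.34 hPa.
P_c = 1011 − 25.34 = 985.66 ≈ 986 hPa.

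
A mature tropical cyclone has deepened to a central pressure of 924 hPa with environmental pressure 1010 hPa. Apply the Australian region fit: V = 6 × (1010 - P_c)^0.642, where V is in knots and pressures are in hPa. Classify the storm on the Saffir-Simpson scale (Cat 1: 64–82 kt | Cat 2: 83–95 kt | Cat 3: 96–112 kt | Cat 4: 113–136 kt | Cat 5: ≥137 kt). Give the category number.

ΔP = 1010 − 924 = 86 hPa.
V ≈ 6 × 86^0.642 = 6 × 17.46 ≈ 105 kt.
105 kt falls in the Category 3 band.

3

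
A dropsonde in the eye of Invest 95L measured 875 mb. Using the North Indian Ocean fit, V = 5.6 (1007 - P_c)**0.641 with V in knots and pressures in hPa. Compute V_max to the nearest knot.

ΔP = 1007 − 875 = 132 mb.
132^0.641 ≈ 22.871.
V ≈ 5.6 × 22.871 ≈ 128.1 kt.

128 kt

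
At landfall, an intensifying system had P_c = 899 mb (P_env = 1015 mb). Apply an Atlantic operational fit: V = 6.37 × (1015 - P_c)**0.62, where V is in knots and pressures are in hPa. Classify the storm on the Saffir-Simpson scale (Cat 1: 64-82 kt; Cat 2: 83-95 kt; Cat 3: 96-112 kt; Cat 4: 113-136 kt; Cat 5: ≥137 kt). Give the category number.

4

ΔP = 1015 − 899 = 116 mb.
V ≈ 6.37 × 116^0.62 = 6.37 × 19.05 ≈ 121 kt.
121 kt falls in the Category 4 band.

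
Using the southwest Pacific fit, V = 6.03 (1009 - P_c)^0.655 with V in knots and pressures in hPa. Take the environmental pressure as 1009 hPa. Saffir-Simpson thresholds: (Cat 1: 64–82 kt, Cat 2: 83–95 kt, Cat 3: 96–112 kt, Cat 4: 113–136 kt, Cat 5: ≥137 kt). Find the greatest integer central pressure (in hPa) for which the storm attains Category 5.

Category 5 begins at V = 137 kt.
Required ΔP = (137/6.03)^(1/0.655) = 22.720^1.527 ≈ 117.72 hPa.
P_c ≤ 1009 − 117.72 = 891.28, so the highest integer P_c is 891 hPa.

891 hPa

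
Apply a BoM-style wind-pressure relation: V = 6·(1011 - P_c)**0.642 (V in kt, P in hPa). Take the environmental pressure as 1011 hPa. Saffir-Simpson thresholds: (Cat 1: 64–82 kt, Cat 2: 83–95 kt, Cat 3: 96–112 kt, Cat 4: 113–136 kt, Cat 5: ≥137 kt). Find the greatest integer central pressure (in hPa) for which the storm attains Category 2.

951 hPa

Category 2 begins at V = 83 kt.
Required ΔP = (83/6)^(1/0.642) = 13.833^1.558 ≈ 59.86 hPa.
P_c ≤ 1011 − 59.86 = 951.14, so the highest integer P_c is 951 hPa.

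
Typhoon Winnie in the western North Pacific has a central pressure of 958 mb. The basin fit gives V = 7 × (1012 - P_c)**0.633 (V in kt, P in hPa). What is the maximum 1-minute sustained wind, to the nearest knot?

ΔP = 1012 − 958 = 54 mb.
54^0.633 ≈ 12.491.
V ≈ 7 × 12.491 ≈ 87.4 kt.

87 kt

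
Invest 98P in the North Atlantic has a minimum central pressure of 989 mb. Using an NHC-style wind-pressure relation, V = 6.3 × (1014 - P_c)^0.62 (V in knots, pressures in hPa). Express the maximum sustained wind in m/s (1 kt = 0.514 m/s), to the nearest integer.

24 m/s

ΔP = 1014 − 989 = 25 mb.
V ≈ 6.3 × 25^0.62 = 6.3 × 7.357 ≈ 46.351 kt.
46.351 × 0.514 ≈ 23.82 m/s → 24 m/s.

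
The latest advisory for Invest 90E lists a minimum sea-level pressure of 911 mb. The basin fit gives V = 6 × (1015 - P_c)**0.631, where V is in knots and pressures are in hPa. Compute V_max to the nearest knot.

112 kt

ΔP = 1015 − 911 = 104 mb.
104^0.631 ≈ 18.739.
V ≈ 6 × 18.739 ≈ 112.4 kt.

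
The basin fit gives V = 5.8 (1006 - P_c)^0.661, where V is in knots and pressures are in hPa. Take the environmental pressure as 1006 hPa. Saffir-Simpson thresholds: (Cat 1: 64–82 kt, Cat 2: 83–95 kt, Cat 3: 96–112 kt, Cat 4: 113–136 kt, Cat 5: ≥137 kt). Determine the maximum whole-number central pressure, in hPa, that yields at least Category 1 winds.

Category 1 begins at V = 64 kt.
Required ΔP = (64/5.8)^(1/0.661) = 11.034^1.513 ≈ 37.80 hPa.
P_c ≤ 1006 − 37.80 = 968.20, so the highest integer P_c is 968 hPa.

968 hPa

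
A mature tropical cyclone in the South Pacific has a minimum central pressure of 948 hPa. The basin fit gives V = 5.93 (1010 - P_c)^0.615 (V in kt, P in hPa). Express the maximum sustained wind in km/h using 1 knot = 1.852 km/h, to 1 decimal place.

139.0 km/h

ΔP = 1010 − 948 = 62 hPa.
V ≈ 5.93 × 62^0.615 = 5.93 × 12.657 ≈ 75.054 kt.
75.054 × 1.852 ≈ 139.00 km/h → 139.0 km/h.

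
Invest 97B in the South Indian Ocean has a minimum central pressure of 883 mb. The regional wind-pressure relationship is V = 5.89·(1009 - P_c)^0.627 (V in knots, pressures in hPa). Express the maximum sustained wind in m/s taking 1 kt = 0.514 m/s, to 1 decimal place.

62.8 m/s

ΔP = 1009 − 883 = 126 mb.
V ≈ 5.89 × 126^0.627 = 5.89 × 20.746 ≈ 122.193 kt.
122.193 × 0.514 ≈ 62.81 m/s → 62.8 m/s.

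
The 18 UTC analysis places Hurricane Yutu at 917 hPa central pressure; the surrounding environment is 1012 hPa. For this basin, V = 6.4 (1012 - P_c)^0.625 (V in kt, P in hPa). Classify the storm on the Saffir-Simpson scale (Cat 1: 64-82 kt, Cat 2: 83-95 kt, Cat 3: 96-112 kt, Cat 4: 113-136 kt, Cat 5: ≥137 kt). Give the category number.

ΔP = 1012 − 917 = 95 hPa.
V ≈ 6.4 × 95^0.625 = 6.4 × 17.22 ≈ 110 kt.
110 kt falls in the Category 3 band.

3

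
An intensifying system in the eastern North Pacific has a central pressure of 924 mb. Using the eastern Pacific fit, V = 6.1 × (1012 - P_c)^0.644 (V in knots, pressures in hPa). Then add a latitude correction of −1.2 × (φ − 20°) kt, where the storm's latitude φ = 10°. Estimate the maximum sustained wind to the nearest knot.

121 kt

ΔP = 1012 − 924 = 88 mb.
88^0.644 ≈ 17.875.
V ≈ 6.1 × 17.875 ≈ 109.0 kt.
Latitude correction: −1.2 × (10 − 20) = 12 kt.
Corrected V ≈ 121 kt → 121 kt.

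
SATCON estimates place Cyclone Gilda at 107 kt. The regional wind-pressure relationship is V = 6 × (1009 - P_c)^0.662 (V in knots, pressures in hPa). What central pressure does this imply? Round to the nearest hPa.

ΔP = (V / 6)^(1/0.662) = (107/6)^1.511.
107/6 = 17.833; 17.833^1.511 ≈ 77.64 hPa.
P_c = 1009 − 77.64 = 931.36 ≈ 931 hPa.

931 hPa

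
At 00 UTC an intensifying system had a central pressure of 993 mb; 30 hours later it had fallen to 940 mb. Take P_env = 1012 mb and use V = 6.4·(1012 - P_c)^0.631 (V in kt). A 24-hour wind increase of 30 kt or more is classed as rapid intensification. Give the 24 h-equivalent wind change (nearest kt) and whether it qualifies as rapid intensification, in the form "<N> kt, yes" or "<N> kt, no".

V₁: ΔP = 19, V ≈ 6.4 × 19^0.631 ≈ 41.03 kt.
V₂: ΔP = 72, V ≈ 6.4 × 72^0.631 ≈ 95.09 kt.
ΔV over 30 h = 54.06 kt → 24 h equivalent = 54.06 × 24/30 ≈ 43.25 kt.
43 kt ≥ 30 kt ⇒ rapid intensification.

43 kt, yes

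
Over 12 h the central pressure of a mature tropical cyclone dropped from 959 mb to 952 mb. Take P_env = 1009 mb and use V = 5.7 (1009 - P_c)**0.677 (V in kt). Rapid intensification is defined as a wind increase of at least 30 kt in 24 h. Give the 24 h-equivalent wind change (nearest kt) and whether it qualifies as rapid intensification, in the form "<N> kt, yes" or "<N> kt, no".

15 kt, no

V₁: ΔP = 50, V ≈ 5.7 × 50^0.677 ≈ 80.55 kt.
V₂: ΔP = 57, V ≈ 5.7 × 57^0.677 ≈ 88.02 kt.
ΔV over 12 h = 7.47 kt → 24 h equivalent = 7.47 × 24/12 ≈ 14.94 kt.
15 kt < 30 kt ⇒ not rapid intensification.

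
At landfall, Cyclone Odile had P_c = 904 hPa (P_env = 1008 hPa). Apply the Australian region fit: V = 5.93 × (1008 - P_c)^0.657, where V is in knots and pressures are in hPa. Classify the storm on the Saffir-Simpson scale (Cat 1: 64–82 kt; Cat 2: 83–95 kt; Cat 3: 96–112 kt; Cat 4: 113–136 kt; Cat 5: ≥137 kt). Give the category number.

4

ΔP = 1008 − 904 = 104 hPa.
V ≈ 5.93 × 104^0.657 = 5.93 × 21.14 ≈ 125 kt.
125 kt falls in the Category 4 band.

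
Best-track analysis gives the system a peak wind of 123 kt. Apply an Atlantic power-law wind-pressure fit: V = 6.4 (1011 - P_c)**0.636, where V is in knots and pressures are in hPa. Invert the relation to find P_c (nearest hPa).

ΔP = (V / 6.4)^(1/0.636) = (123/6.4)^1.572.
123/6.4 = 19.219; 19.219^1.572 ≈ 104.34 hPa.
P_c = 1011 − 104.34 = 906.66 ≈ 907 hPa.

907 hPa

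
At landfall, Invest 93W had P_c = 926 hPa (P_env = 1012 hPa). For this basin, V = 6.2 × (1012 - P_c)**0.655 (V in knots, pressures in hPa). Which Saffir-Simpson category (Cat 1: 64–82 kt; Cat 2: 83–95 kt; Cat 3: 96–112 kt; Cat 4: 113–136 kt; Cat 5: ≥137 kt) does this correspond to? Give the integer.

ΔP = 1012 − 926 = 86 hPa.
V ≈ 6.2 × 86^0.655 = 6.2 × 18.50 ≈ 115 kt.
115 kt falls in the Category 4 band.

4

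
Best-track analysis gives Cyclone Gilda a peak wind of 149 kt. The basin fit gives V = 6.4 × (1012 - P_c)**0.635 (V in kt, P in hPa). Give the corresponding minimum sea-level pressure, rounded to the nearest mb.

870 mb

ΔP = (V / 6.4)^(1/0.635) = (149/6.4)^1.575.
149/6.4 = 23.281; 23.281^1.575 ≈ 142.16 mb.
P_c = 1012 − 142.16 = 869.84 ≈ 870 mb.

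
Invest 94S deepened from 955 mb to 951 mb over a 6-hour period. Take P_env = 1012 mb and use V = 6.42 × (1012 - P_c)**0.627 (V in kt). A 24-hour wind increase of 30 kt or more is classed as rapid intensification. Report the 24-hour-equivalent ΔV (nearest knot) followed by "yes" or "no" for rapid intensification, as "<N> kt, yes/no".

V₁: ΔP = 57, V ≈ 6.42 × 57^0.627 ≈ 81.00 kt.
V₂: ΔP = 61, V ≈ 6.42 × 61^0.627 ≈ 84.52 kt.
ΔV over 6 h = 3.52 kt → 24 h equivalent = 3.52 × 24/6 ≈ 14.08 kt.
14 kt < 30 kt ⇒ not rapid intensification.

14 kt, no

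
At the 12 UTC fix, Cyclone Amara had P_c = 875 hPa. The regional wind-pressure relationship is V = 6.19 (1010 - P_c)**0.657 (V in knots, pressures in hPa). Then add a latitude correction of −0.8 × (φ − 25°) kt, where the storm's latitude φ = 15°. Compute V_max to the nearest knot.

163 kt

ΔP = 1010 − 875 = 135 hPa.
135^0.657 ≈ 25.097.
V ≈ 6.19 × 25.097 ≈ 155.4 kt.
Latitude correction: −0.8 × (15 − 25) = 8 kt.
Corrected V ≈ 163.4 kt → 163 kt.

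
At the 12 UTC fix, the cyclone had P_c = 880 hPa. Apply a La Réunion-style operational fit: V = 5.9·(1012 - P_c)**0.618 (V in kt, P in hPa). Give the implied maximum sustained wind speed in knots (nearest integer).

121 kt

ΔP = 1012 − 880 = 132 hPa.
132^0.618 ≈ 20.442.
V ≈ 5.9 × 20.442 ≈ 120.6 kt.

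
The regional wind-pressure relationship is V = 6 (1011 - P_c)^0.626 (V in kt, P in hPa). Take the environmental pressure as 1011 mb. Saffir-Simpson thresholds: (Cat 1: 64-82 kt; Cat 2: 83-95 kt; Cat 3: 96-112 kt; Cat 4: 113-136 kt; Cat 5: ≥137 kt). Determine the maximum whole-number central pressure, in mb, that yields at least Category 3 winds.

Category 3 begins at V = 96 kt.
Required ΔP = (96/6)^(1/0.626) = 16.000^1.597 ≈ 83.85 mb.
P_c ≤ 1011 − 83.85 = 927.15, so the highest integer P_c is 927 mb.

927 mb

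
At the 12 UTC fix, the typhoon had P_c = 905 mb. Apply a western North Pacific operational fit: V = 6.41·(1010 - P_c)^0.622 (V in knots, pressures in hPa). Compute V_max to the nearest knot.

ΔP = 1010 − 905 = 105 mb.
105^0.622 ≈ 18.079.
V ≈ 6.41 × 18.079 ≈ 115.9 kt.

116 kt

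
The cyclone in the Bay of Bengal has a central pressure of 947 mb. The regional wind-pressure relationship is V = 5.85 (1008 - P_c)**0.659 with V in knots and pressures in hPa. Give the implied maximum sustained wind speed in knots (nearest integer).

88 kt

ΔP = 1008 − 947 = 61 mb.
61^0.659 ≈ 15.015.
V ≈ 5.85 × 15.015 ≈ 87.8 kt.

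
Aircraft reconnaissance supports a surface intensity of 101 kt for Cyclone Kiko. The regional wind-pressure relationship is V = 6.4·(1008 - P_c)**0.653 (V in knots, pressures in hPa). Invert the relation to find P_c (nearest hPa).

940 hPa

ΔP = (V / 6.4)^(1/0.653) = (101/6.4)^1.531.
101/6.4 = 15.781; 15.781^1.531 ≈ 68.36 hPa.
P_c = 1008 − 68.36 = 939.64 ≈ 940 hPa.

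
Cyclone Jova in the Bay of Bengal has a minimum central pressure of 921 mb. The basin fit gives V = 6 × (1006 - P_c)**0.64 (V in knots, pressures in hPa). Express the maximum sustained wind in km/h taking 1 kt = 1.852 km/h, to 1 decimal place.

ΔP = 1006 − 921 = 85 mb.
V ≈ 6 × 85^0.64 = 6 × 17.172 ≈ 103.034 kt.
103.034 × 1.852 ≈ 190.82 km/h → 190.8 km/h.

190.8 km/h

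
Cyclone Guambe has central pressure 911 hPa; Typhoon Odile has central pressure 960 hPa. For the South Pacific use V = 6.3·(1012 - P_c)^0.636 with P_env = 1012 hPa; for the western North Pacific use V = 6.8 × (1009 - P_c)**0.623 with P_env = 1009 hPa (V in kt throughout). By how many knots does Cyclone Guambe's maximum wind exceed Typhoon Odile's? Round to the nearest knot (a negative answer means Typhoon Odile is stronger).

Cyclone Guambe: ΔP = 101; V ≈ 6.3 × 101^0.636 ≈ 118.60 kt.
Typhoon Odile: ΔP = 49; V ≈ 6.8 × 49^0.623 ≈ 76.82 kt.
Difference ≈ 118.60 − 76.82 = 41.78 → 42 kt.

42 kt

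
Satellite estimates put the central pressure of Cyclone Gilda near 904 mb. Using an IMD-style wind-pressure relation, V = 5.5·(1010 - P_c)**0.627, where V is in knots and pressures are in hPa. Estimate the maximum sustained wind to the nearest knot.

102 kt

ΔP = 1010 − 904 = 106 mb.
106^0.627 ≈ 18.615.
V ≈ 5.5 × 18.615 ≈ 102.4 kt.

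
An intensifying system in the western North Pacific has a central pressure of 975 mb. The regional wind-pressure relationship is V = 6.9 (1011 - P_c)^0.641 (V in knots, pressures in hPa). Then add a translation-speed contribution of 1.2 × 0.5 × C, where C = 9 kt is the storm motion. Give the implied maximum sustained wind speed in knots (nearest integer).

74 kt

ΔP = 1011 − 975 = 36 mb.
36^0.641 ≈ 9.945.
V ≈ 6.9 × 9.945 ≈ 68.6 kt.
Translation term: 1.2 × 0.5 × 9 = 5.4 kt.
Corrected V ≈ 74 kt → 74 kt.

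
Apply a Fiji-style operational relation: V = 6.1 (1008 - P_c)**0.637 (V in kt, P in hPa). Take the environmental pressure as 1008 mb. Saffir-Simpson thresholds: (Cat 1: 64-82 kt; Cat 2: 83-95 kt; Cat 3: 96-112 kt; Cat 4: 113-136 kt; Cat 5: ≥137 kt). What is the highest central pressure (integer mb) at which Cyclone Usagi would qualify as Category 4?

Category 4 begins at V = 113 kt.
Required ΔP = (113/6.1)^(1/0.637) = 18.525^1.570 ≈ 97.77 mb.
P_c ≤ 1008 − 97.77 = 910.23, so the highest integer P_c is 910 mb.

910 mb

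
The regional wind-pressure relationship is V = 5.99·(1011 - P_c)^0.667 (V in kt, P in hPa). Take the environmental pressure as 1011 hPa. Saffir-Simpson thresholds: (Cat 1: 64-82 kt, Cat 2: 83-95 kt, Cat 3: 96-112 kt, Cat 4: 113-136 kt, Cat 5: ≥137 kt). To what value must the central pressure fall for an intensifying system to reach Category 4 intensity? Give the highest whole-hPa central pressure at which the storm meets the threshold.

929 hPa

Category 4 begins at V = 113 kt.
Required ΔP = (113/5.99)^(1/0.667) = 18.865^1.499 ≈ 81.76 hPa.
P_c ≤ 1011 − 81.76 = 929.24, so the highest integer P_c is 929 hPa.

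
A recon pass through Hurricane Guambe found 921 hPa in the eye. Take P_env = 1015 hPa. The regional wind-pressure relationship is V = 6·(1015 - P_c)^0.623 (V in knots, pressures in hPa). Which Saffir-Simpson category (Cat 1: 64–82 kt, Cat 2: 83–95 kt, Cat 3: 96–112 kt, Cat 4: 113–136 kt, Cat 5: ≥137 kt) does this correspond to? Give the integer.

3

ΔP = 1015 − 921 = 94 hPa.
V ≈ 6 × 94^0.623 = 6 × 16.95 ≈ 102 kt.
102 kt falls in the Category 3 band.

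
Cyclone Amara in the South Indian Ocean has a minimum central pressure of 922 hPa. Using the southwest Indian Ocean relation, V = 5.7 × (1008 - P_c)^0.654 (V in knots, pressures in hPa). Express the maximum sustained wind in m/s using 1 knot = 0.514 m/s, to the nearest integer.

54 m/s

ΔP = 1008 − 922 = 86 hPa.
V ≈ 5.7 × 86^0.654 = 5.7 × 18.415 ≈ 104.963 kt.
104.963 × 0.514 ≈ 53.95 m/s → 54 m/s.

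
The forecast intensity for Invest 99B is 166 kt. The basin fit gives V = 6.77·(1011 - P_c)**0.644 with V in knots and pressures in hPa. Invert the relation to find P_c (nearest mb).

867 mb

ΔP = (V / 6.77)^(1/0.644) = (166/6.77)^1.553.
166/6.77 = 24.520; 24.520^1.553 ≈ 143.76 mb.
P_c = 1011 − 143.76 = 867.24 ≈ 867 mb.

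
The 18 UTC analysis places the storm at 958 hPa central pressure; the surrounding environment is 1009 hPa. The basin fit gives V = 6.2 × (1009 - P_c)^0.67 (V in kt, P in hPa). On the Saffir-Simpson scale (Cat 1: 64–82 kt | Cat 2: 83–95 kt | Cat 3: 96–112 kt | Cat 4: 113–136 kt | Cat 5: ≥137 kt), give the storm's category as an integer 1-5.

ΔP = 1009 − 958 = 51 hPa.
V ≈ 6.2 × 51^0.67 = 6.2 × 13.93 ≈ 86 kt.
86 kt falls in the Category 2 band.

2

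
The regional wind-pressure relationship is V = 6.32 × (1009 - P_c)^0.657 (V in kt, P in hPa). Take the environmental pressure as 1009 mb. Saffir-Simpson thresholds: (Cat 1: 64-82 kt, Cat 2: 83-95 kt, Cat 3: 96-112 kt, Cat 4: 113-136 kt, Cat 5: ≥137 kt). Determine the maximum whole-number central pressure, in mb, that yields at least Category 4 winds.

928 mb

Category 4 begins at V = 113 kt.
Required ΔP = (113/6.32)^(1/0.657) = 17.880^1.522 ≈ 80.57 mb.
P_c ≤ 1009 − 80.57 = 928.43, so the highest integer P_c is 928 mb.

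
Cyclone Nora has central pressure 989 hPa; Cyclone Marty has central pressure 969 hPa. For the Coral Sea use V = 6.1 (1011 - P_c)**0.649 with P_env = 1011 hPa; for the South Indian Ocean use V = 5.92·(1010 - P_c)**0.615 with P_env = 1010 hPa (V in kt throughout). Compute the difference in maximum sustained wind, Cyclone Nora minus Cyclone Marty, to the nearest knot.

-13 kt

Cyclone Nora: ΔP = 22; V ≈ 6.1 × 22^0.649 ≈ 45.35 kt.
Cyclone Marty: ΔP = 41; V ≈ 5.92 × 41^0.615 ≈ 58.10 kt.
Difference ≈ 45.35 − 58.10 = -12.75 → -13 kt.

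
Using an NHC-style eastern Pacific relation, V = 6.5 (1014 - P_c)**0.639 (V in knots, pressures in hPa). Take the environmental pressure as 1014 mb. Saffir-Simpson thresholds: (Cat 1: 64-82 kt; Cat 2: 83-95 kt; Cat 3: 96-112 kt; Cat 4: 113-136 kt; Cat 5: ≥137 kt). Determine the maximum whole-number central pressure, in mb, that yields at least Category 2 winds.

960 mb

Category 2 begins at V = 83 kt.
Required ΔP = (83/6.5)^(1/0.639) = 12.769^1.565 ≈ 53.84 mb.
P_c ≤ 1014 − 53.84 = 960.16, so the highest integer P_c is 960 mb.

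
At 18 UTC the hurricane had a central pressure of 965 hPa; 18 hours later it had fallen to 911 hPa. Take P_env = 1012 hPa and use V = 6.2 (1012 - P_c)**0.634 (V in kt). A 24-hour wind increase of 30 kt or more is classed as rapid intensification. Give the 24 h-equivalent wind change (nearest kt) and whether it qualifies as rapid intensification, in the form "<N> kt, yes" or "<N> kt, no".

V₁: ΔP = 47, V ≈ 6.2 × 47^0.634 ≈ 71.20 kt.
V₂: ΔP = 101, V ≈ 6.2 × 101^0.634 ≈ 115.65 kt.
ΔV over 18 h = 44.45 kt → 24 h equivalent = 44.45 × 24/18 ≈ 59.27 kt.
59 kt ≥ 30 kt ⇒ rapid intensification.

59 kt, yes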